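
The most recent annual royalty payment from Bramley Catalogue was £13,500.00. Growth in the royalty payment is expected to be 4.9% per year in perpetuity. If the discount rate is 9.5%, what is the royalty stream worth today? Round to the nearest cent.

£307858.70

D₁ = D₀ × (1 + g) = £13,500.00 × 1.049 = £14,161.5000
Growing perpetuity: P = D₁ / (r − g) = £14,161.5000 / (0.095 − 0.049) = £307,858.70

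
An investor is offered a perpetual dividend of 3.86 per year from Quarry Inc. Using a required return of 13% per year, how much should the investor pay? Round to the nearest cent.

Level perpetuity: PV = C / r = 3.86 / 0.13 = 29.69

29.69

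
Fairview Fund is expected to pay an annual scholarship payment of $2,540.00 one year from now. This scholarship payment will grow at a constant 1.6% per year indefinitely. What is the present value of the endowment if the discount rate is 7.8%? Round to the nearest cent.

Growing perpetuity: P = D₁ / (r − g) = $2,540.0000 / (0.078 − 0.016) = $40,967.74

$40967.74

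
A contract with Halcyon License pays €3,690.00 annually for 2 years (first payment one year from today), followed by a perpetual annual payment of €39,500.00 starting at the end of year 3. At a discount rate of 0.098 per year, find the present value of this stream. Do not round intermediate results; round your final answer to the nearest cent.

PV of 2-year annuity: €3,690.00 × [1 − (1+0.098)^−2] / 0.098 = 6421.36224
Perpetuity value at year 2: €39,500.00 / 0.098 = 403061.22449
PV of perpetuity: 403061.22449 / (1+0.098)^2 = 334323.06503
Total PV = 6421.36224 + 334323.06503 = 340744.42727

€340744.43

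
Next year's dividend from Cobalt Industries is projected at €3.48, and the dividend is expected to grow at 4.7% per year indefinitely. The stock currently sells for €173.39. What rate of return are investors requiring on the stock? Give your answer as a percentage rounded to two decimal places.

P = D₁/(r − g) ⇒ r = D₁/P + g = €3.4800/€173.39 + 0.047 = 0.020070 + 0.047 = 0.067070

6.71%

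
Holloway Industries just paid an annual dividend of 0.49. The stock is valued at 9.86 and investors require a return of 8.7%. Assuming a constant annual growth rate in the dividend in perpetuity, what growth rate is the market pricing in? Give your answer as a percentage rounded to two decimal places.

3.55%

P = D₀(1+g)/(r−g) ⇒ P(r−g) = D₀(1+g) ⇒ g(P+D₀) = P·r − D₀
g = (P·r − D₀)/(P + D₀) = (9.86×0.087 − 0.49) / (9.86 + 0.49) = 0.035538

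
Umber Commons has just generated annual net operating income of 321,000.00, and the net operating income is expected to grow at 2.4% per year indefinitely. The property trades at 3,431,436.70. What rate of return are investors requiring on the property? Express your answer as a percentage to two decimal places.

D₁ = 321,000.00 × 1.024 = 328,704.0000
P = D₁/(r − g) ⇒ r = D₁/P + g = 328,704.0000/3,431,436.70 + 0.024 = 0.095792 + 0.024 = 0.119792

11.98%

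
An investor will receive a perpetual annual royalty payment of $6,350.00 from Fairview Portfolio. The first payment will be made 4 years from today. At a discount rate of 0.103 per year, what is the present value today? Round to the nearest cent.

Value at end of year 3: C / r = $6,350.00 / 0.103 = $61,650.4854
Discount to today: PV = $61,650.4854 / (1 + 0.103)^3 = $61,650.4854 / 1.341920 = $45,942.01

$45942.01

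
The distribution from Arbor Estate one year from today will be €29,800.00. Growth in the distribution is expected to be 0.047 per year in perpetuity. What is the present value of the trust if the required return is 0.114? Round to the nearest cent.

€444776.12

Growing perpetuity: P = D₁ / (r − g) = €29,800.0000 / (0.114 − 0.047) = €444,776.12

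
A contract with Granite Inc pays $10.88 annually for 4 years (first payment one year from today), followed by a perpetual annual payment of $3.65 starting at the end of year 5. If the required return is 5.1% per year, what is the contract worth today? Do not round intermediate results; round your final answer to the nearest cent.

PV of 4-year annuity: $10.88 × [1 − (1+0.051)^−4] / 0.051 = 38.49049
Perpetuity value at year 4: $3.65 / 0.051 = 71.56863
PV of perpetuity: 71.56863 / (1+0.051)^4 = 58.65592
Total PV = 38.49049 + 58.65592 = 97.14641

$97.15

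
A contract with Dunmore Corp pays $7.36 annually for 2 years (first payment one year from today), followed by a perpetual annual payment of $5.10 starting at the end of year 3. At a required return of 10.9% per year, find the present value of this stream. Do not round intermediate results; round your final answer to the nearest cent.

$50.66

PV of 2-year annuity: $7.36 × [1 − (1+0.109)^−2] / 0.109 = 12.62093
Perpetuity value at year 2: $5.10 / 0.109 = 46.78899
PV of perpetuity: 46.78899 / (1+0.109)^2 = 38.04351
Total PV = 12.62093 + 38.04351 = 50.66444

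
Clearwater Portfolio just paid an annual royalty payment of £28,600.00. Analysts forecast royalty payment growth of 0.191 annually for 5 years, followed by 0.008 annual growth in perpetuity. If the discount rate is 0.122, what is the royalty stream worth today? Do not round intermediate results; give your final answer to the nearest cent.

£512460.93

D_1 = 34062.60000
D_2 = 40568.55660
D_3 = 48317.15091
D_4 = 57545.72673
D_5 = 68536.96054
Terminal value at year 5: TV = D_5×(1+g_2)/(r−g_2) = 69085.25623/0.114 = 606011.01952
P_0 = D_1/(1+r)^1 + D_2/(1+r)^2 + D_3/(1+r)^3 + D_4/(1+r)^4 + D_5/(1+r)^5 + TV/(1+r)^5
    = 30358.82353 + 32225.81000 + 34207.61115 + 36311.28777 + 38544.33488 + 340813.06634 = 512460.93369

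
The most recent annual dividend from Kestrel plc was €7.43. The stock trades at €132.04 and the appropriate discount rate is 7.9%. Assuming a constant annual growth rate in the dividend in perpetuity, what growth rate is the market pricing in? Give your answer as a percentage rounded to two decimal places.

2.15%

P = D₀(1+g)/(r−g) ⇒ P(r−g) = D₀(1+g) ⇒ g(P+D₀) = P·r − D₀
g = (P·r − D₀)/(P + D₀) = (€132.04×0.079 − €7.43) / (€132.04 + €7.43) = 0.021518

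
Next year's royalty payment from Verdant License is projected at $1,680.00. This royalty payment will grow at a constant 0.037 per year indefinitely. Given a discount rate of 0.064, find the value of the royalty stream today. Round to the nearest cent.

$62222.22

Growing perpetuity: P = D₁ / (r − g) = $1,680.0000 / (0.064 − 0.037) = $62,222.22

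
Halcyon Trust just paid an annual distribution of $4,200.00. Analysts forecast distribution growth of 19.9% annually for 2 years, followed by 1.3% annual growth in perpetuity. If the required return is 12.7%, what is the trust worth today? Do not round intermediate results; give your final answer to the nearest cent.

D_1 = 5035.80000
D_2 = 6037.92420
Terminal value at year 2: TV = D_2×(1+g_2)/(r−g_2) = 6116.41721/0.114 = 53652.78258
P_0 = D_1/(1+r)^1 + D_2/(1+r)^2 + TV/(1+r)^2
    = 4468.32298 + 4753.78816 + 42241.99478 = 51464.10592

$51464.11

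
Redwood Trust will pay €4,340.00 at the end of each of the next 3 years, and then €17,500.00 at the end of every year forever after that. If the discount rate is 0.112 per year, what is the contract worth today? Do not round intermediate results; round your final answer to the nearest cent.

€124202.25

PV of 3-year annuity: €4,340.00 × [1 − (1+0.112)^−3] / 0.112 = 10568.93867
Perpetuity value at year 3: €17,500.00 / 0.112 = 156250.00000
PV of perpetuity: 156250.00000 / (1+0.112)^3 = 113633.31182
Total PV = 10568.93867 + 113633.31182 = 124202.25049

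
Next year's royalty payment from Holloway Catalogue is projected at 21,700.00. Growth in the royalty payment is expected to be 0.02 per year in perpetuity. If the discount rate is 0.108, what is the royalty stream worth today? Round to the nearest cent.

Growing perpetuity: P = D₁ / (r − g) = 21,700.0000 / (0.108 − 0.02) = 246,590.91

246590.91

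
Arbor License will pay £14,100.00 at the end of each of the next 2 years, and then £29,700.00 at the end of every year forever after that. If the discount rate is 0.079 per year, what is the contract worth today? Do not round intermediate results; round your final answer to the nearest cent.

£348092.25

PV of 2-year annuity: £14,100.00 × [1 − (1+0.079)^−2] / 0.079 = 25178.54980
Perpetuity value at year 2: £29,700.00 / 0.079 = 375949.36709
PV of perpetuity: 375949.36709 / (1+0.079)^2 = 322913.69836
Total PV = 25178.54980 + 322913.69836 = 348092.24816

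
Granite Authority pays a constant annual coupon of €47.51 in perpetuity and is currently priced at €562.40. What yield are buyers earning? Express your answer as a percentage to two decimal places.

P = C/r ⇒ r = C/P = €47.51/€562.40 = 0.084477

8.45%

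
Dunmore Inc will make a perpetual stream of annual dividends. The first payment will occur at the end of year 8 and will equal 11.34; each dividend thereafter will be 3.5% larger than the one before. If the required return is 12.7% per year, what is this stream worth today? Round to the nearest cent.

Value at end of year 7: C₁ / (r − g) = 11.34 / (0.127 − 0.035) = 123.2609
Discount to today: PV = 123.2609 / (1 + 0.127)^7 = 123.2609 / 2.309231 = 53.38

53.38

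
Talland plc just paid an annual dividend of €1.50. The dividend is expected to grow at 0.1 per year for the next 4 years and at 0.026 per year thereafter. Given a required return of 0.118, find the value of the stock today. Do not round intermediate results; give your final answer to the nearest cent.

€21.44

D_1 = 1.65000
D_2 = 1.81500
D_3 = 1.99650
D_4 = 2.19615
Terminal value at year 4: TV = D_4×(1+g_2)/(r−g_2) = 2.25325/0.092 = 24.49185
P_0 = D_1/(1+r)^1 + D_2/(1+r)^2 + D_3/(1+r)^3 + D_4/(1+r)^4 + TV/(1+r)^4
    = 1.47585 + 1.45209 + 1.42871 + 1.40571 + 15.67669 = 21.43904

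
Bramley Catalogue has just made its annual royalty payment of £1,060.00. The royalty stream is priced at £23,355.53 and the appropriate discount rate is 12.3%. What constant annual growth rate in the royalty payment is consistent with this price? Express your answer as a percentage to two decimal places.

7.42%

P = D₀(1+g)/(r−g) ⇒ P(r−g) = D₀(1+g) ⇒ g(P+D₀) = P·r − D₀
g = (P·r − D₀)/(P + D₀) = (£23,355.53×0.123 − £1,060.00) / (£23,355.53 + £1,060.00) = 0.074245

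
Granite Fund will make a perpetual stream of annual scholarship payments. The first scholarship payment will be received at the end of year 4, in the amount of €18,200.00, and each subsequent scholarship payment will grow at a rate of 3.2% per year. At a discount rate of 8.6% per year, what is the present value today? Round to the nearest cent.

Value at end of year 3: C₁ / (r − g) = €18,200.00 / (0.086 − 0.032) = €337,037.0370
Discount to today: PV = €337,037.0370 / (1 + 0.086)^3 = €337,037.0370 / 1.280824 = €263,140.78

€263140.78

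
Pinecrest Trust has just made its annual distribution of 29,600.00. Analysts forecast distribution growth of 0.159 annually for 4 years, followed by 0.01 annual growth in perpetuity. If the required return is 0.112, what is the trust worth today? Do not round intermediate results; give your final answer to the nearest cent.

D_1 = 34306.40000
D_2 = 39761.11760
D_3 = 46083.13530
D_4 = 53410.35381
Terminal value at year 4: TV = D_4×(1+g_2)/(r−g_2) = 53944.45735/0.102 = 528867.22891
P_0 = D_1/(1+r)^1 + D_2/(1+r)^2 + D_3/(1+r)^3 + D_4/(1+r)^4 + TV/(1+r)^4
    = 30851.07914 + 32155.03662 + 33514.10741 + 34930.62094 + 345881.63875 = 477332.48286

477332.48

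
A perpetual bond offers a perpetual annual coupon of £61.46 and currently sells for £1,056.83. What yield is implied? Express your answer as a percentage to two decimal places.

P = C/r ⇒ r = C/P = £61.46/£1,056.83 = 0.058155

5.82%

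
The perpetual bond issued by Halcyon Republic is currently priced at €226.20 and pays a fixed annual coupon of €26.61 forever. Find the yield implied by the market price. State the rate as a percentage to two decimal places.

11.76%

P = C/r ⇒ r = C/P = €26.61/€226.20 = 0.117639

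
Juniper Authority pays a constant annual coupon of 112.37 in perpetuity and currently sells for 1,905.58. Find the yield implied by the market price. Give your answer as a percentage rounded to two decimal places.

5.90%

P = C/r ⇒ r = C/P = 112.37/1,905.58 = 0.058969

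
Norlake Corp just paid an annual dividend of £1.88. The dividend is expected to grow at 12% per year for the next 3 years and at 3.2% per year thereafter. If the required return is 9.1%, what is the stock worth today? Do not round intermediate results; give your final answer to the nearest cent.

£41.52

D_1 = 2.10560
D_2 = 2.35827
D_3 = 2.64126
Terminal value at year 3: TV = D_3×(1+g_2)/(r−g_2) = 2.72579/0.059 = 46.19975
P_0 = D_1/(1+r)^1 + D_2/(1+r)^2 + D_3/(1+r)^3 + TV/(1+r)^3
    = 1.92997 + 1.98127 + 2.03394 + 35.57667 = 41.52186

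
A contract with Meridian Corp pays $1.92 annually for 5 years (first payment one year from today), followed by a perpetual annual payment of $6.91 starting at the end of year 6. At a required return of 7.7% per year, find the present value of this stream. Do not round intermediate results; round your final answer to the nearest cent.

$69.66

PV of 5-year annuity: $1.92 × [1 − (1+0.077)^−5] / 0.077 = 7.72700
Perpetuity value at year 5: $6.91 / 0.077 = 89.74026
PV of perpetuity: 89.74026 / (1+0.077)^5 = 61.93110
Total PV = 7.72700 + 61.93110 = 69.65810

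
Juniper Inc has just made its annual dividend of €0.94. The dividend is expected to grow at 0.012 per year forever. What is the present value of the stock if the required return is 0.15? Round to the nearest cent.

D₁ = D₀ × (1 + g) = €0.94 × 1.012 = €0.9513
Growing perpetuity: P = D₁ / (r − g) = €0.9513 / (0.15 − 0.012) = €6.89

€6.89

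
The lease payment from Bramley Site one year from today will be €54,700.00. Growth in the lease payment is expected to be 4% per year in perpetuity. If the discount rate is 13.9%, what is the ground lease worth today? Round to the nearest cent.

€552525.25

Growing perpetuity: P = D₁ / (r − g) = €54,700.0000 / (0.139 − 0.04) = €552,525.25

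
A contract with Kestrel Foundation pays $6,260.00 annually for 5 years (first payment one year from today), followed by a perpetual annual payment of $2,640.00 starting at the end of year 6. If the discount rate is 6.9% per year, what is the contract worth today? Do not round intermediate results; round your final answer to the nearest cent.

$53143.41

PV of 5-year annuity: $6,260.00 × [1 − (1+0.069)^−5] / 0.069 = 25736.10726
Perpetuity value at year 5: $2,640.00 / 0.069 = 38260.86957
PV of perpetuity: 38260.86957 / (1+0.069)^5 = 27407.30356
Total PV = 25736.10726 + 27407.30356 = 53143.41082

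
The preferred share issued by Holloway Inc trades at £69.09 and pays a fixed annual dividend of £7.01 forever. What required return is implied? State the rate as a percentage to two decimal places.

10.15%

P = C/r ⇒ r = C/P = £7.01/£69.09 = 0.101462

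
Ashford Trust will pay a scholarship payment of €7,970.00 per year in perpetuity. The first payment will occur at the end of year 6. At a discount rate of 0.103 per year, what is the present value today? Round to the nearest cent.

€47396.20

Value at end of year 5: C / r = €7,970.00 / 0.103 = €77,378.6408
Discount to today: PV = €77,378.6408 / (1 + 0.103)^5 = €77,378.6408 / 1.632592 = €47,396.20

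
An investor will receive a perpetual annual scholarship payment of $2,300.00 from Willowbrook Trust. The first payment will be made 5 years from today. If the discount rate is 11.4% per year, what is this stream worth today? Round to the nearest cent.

Value at end of year 4: C / r = $2,300.00 / 0.114 = $20,175.4386
Discount to today: PV = $20,175.4386 / (1 + 0.114)^4 = $20,175.4386 / 1.540071 = $13,100.33

$13100.33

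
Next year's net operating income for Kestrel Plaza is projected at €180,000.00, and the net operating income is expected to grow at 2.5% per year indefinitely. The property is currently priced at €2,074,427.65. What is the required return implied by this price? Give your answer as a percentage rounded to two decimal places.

11.18%

P = D₁/(r − g) ⇒ r = D₁/P + g = €180,000.0000/€2,074,427.65 + 0.025 = 0.086771 + 0.025 = 0.111771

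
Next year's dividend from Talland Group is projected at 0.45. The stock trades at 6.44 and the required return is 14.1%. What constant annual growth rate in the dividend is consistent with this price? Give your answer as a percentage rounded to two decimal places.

P = D₁/(r−g) ⇒ g = r − D₁/P = 0.141 − 0.45/6.44 = 0.071124

7.11%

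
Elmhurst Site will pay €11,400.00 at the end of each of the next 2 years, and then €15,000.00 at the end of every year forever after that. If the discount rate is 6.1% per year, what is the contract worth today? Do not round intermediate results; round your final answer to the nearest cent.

PV of 2-year annuity: €11,400.00 × [1 − (1+0.061)^−2] / 0.061 = 20871.42374
Perpetuity value at year 2: €15,000.00 / 0.061 = 245901.63934
PV of perpetuity: 245901.63934 / (1+0.061)^2 = 218439.23969
Total PV = 20871.42374 + 218439.23969 = 239310.66343

€239310.66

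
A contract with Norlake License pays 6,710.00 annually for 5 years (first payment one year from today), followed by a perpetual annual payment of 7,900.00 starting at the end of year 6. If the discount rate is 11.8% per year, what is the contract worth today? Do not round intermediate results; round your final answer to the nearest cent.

PV of 5-year annuity: 6,710.00 × [1 − (1+0.118)^−5] / 0.118 = 24308.37265
Perpetuity value at year 5: 7,900.00 / 0.118 = 66949.15254
PV of perpetuity: 66949.15254 / (1+0.118)^5 = 38329.75702
Total PV = 24308.37265 + 38329.75702 = 62638.12967

62638.13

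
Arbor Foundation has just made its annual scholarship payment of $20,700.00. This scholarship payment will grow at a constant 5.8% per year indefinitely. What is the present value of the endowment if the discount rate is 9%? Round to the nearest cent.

D₁ = D₀ × (1 + g) = $20,700.00 × 1.058 = $21,900.6000
Growing perpetuity: P = D₁ / (r − g) = $21,900.6000 / (0.09 − 0.058) = $684,393.75

$684393.75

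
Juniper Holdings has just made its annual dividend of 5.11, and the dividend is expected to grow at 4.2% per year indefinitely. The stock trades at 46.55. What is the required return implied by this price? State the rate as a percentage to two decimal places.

15.64%

D₁ = 5.11 × 1.042 = 5.3246
P = D₁/(r − g) ⇒ r = D₁/P + g = 5.3246/46.55 + 0.042 = 0.114385 + 0.042 = 0.156385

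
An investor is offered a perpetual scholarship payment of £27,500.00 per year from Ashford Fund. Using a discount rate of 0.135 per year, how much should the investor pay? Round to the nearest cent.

Level perpetuity: PV = C / r = £27,500.00 / 0.135 = £203,703.70

£203703.70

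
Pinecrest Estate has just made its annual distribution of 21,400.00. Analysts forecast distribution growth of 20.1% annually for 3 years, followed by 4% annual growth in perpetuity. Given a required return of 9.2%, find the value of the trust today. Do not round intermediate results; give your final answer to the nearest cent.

647274.13

D_1 = 25701.40000
D_2 = 30867.38140
D_3 = 37071.72506
Terminal value at year 3: TV = D_3×(1+g_2)/(r−g_2) = 38554.59406/0.052 = 741434.50123
P_0 = D_1/(1+r)^1 + D_2/(1+r)^2 + D_3/(1+r)^3 + TV/(1+r)^3
    = 23536.08059 + 25885.37801 + 28469.17490 + 569383.49792 = 647274.13141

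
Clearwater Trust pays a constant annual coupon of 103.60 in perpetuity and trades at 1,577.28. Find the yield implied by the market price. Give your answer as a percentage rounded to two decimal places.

P = C/r ⇒ r = C/P = 103.60/1,577.28 = 0.065683

6.57%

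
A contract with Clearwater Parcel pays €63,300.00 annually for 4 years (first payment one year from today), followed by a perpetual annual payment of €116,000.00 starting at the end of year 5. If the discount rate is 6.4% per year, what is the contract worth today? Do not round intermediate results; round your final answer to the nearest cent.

€1631549.18

PV of 4-year annuity: €63,300.00 × [1 − (1+0.064)^−4] / 0.064 = 217346.99822
Perpetuity value at year 4: €116,000.00 / 0.064 = 1812500.00000
PV of perpetuity: 1812500.00000 / (1+0.064)^4 = 1414202.18336
Total PV = 217346.99822 + 1414202.18336 = 1631549.18158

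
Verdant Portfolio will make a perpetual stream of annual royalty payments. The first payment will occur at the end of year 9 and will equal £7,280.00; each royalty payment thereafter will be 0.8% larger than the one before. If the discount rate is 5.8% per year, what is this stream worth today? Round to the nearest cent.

£92741.91

Value at end of year 8: C₁ / (r − g) = £7,280.00 / (0.058 − 0.008) = £145,600.0000
Discount to today: PV = £145,600.0000 / (1 + 0.058)^8 = £145,600.0000 / 1.569948 = £92,741.91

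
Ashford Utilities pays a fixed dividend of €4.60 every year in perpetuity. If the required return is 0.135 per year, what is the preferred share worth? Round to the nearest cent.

Level perpetuity: PV = C / r = €4.60 / 0.135 = €34.07

€34.07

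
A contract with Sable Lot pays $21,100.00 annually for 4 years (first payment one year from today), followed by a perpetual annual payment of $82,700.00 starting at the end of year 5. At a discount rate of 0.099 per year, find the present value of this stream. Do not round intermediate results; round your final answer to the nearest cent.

PV of 4-year annuity: $21,100.00 × [1 − (1+0.099)^−4] / 0.099 = 67029.20213
Perpetuity value at year 4: $82,700.00 / 0.099 = 835353.53535
PV of perpetuity: 835353.53535 / (1+0.099)^4 = 572637.18386
Total PV = 67029.20213 + 572637.18386 = 639666.38600

$639666.39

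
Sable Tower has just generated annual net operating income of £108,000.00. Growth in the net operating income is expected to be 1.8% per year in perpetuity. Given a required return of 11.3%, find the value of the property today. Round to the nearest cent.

£1157305.26

D₁ = D₀ × (1 + g) = £108,000.00 × 1.018 = £109,944.0000
Growing perpetuity: P = D₁ / (r − g) = £109,944.0000 / (0.113 − 0.018) = £1,157,305.26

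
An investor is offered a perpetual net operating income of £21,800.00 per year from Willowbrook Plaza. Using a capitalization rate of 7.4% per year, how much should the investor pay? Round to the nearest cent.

£294594.59

Level perpetuity: PV = C / r = £21,800.00 / 0.074 = £294,594.59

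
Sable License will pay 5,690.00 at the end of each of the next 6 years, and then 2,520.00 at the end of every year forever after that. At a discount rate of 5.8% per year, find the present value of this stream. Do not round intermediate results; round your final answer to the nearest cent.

PV of 6-year annuity: 5,690.00 × [1 − (1+0.058)^−6] / 0.058 = 28156.25917
Perpetuity value at year 6: 2,520.00 / 0.058 = 43448.27586
PV of perpetuity: 43448.27586 / (1+0.058)^6 = 30978.36846
Total PV = 28156.25917 + 30978.36846 = 59134.62763

59134.63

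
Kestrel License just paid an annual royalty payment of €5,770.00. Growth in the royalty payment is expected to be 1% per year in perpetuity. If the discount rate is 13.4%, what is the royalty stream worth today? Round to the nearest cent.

D₁ = D₀ × (1 + g) = €5,770.00 × 1.01 = €5,827.7000
Growing perpetuity: P = D₁ / (r − g) = €5,827.7000 / (0.134 − 0.01) = €46,997.58

€46997.58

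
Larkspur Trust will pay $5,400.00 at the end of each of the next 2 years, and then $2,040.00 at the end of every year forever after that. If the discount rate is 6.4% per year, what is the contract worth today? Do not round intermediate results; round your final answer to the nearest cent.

$38000.84

PV of 2-year annuity: $5,400.00 × [1 − (1+0.064)^−2] / 0.064 = 9845.10148
Perpetuity value at year 2: $2,040.00 / 0.064 = 31875.00000
PV of perpetuity: 31875.00000 / (1+0.064)^2 = 28155.73944
Total PV = 9845.10148 + 28155.73944 = 38000.84092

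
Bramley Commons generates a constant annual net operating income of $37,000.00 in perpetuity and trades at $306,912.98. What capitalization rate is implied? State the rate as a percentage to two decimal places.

12.06%

P = C/r ⇒ r = C/P = $37,000.00/$306,912.98 = 0.120555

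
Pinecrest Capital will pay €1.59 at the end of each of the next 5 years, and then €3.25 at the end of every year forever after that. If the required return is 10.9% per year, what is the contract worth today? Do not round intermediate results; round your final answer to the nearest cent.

€23.67

PV of 5-year annuity: €1.59 × [1 − (1+0.109)^−5] / 0.109 = 5.89129
Perpetuity value at year 5: €3.25 / 0.109 = 29.81651
PV of perpetuity: 29.81651 / (1+0.109)^5 = 17.77457
Total PV = 5.89129 + 17.77457 = 23.66586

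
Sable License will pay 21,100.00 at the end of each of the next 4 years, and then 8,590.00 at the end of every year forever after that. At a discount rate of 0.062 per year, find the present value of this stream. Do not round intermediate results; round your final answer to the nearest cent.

PV of 4-year annuity: 21,100.00 × [1 − (1+0.062)^−4] / 0.062 = 72780.13123
Perpetuity value at year 4: 8,590.00 / 0.062 = 138548.38710
PV of perpetuity: 138548.38710 / (1+0.062)^4 = 108918.94031
Total PV = 72780.13123 + 108918.94031 = 181699.07154

181699.07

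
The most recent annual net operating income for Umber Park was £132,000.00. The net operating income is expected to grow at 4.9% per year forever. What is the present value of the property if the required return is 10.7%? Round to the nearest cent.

D₁ = D₀ × (1 + g) = £132,000.00 × 1.049 = £138,468.0000
Growing perpetuity: P = D₁ / (r − g) = £138,468.0000 / (0.107 − 0.049) = £2,387,379.31

£2387379.31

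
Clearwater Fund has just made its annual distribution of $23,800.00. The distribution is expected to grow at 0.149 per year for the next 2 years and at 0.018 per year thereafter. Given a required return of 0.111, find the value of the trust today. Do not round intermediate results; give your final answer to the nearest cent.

D_1 = 27346.20000
D_2 = 31420.78380
Terminal value at year 2: TV = D_2×(1+g_2)/(r−g_2) = 31986.35791/0.093 = 343939.33235
P_0 = D_1/(1+r)^1 + D_2/(1+r)^2 + TV/(1+r)^2
    = 24614.04140 + 25455.92581 + 278646.58573 = 328716.55295

$328716.55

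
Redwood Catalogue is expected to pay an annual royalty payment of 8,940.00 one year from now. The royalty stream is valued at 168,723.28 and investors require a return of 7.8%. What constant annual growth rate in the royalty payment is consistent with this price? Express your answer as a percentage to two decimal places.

P = D₁/(r−g) ⇒ g = r − D₁/P = 0.078 − 8,940.00/168,723.28 = 0.025014

2.50%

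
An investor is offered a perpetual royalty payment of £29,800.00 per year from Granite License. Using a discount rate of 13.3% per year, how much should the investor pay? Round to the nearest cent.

£224060.15

Level perpetuity: PV = C / r = £29,800.00 / 0.133 = £224,060.15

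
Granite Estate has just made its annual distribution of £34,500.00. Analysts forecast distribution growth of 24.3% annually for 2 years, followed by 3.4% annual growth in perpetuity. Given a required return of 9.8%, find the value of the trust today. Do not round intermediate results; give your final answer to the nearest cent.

D_1 = 42883.50000
D_2 = 53304.19050
Terminal value at year 2: TV = D_2×(1+g_2)/(r−g_2) = 55116.53298/0.064 = 861195.82777
P_0 = D_1/(1+r)^1 + D_2/(1+r)^2 + TV/(1+r)^2
    = 39056.01093 + 44213.68086 + 714327.28140 = 797596.97319

£797596.97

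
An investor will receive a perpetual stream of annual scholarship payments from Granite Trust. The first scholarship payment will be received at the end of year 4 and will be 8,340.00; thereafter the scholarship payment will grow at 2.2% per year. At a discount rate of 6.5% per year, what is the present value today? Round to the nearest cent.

160564.22

Value at end of year 3: C₁ / (r − g) = 8,340.00 / (0.065 − 0.022) = 193,953.4884
Discount to today: PV = 193,953.4884 / (1 + 0.065)^3 = 193,953.4884 / 1.207950 = 160,564.22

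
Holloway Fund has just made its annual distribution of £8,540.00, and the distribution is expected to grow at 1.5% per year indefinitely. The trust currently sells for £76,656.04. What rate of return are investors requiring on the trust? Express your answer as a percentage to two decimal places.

D₁ = £8,540.00 × 1.015 = £8,668.1000
P = D₁/(r − g) ⇒ r = D₁/P + g = £8,668.1000/£76,656.04 + 0.015 = 0.113078 + 0.015 = 0.128078

12.81%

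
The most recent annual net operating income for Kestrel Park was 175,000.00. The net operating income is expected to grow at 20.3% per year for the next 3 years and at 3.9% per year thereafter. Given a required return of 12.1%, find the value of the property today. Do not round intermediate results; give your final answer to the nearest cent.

D_1 = 210525.00000
D_2 = 253261.57500
D_3 = 304673.67472
Terminal value at year 3: TV = D_3×(1+g_2)/(r−g_2) = 316555.94804/0.082 = 3860438.39072
P_0 = D_1/(1+r)^1 + D_2/(1+r)^2 + D_3/(1+r)^3 + TV/(1+r)^3
    = 187801.07047 + 201538.52612 + 216280.86255 + 2740436.78282 = 3346057.24196

3346057.24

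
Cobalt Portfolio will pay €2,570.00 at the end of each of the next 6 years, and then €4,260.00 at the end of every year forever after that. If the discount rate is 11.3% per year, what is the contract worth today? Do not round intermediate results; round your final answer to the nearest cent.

PV of 6-year annuity: €2,570.00 × [1 − (1+0.113)^−6] / 0.113 = 10779.16202
Perpetuity value at year 6: €4,260.00 / 0.113 = 37699.11504
PV of perpetuity: 37699.11504 / (1+0.113)^6 = 19831.71030
Total PV = 10779.16202 + 19831.71030 = 30610.87232

€30610.87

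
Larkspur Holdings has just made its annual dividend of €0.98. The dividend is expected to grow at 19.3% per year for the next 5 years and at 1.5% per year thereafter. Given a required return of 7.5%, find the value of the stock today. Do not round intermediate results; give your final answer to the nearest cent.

€34.68

D_1 = 1.16914
D_2 = 1.39478
D_3 = 1.66398
D_4 = 1.98512
D_5 = 2.36825
Terminal value at year 5: TV = D_5×(1+g_2)/(r−g_2) = 2.40378/0.06 = 40.06296
P_0 = D_1/(1+r)^1 + D_2/(1+r)^2 + D_3/(1+r)^3 + D_4/(1+r)^4 + D_5/(1+r)^5 + TV/(1+r)^5
    = 1.08757 + 1.20695 + 1.33944 + 1.48646 + 1.64963 + 27.90620 = 34.67625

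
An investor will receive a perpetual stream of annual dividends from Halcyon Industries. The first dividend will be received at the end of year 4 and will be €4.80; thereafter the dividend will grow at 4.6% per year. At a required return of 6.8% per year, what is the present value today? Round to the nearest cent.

€179.10

Value at end of year 3: C₁ / (r − g) = €4.80 / (0.068 − 0.046) = €218.1818
Discount to today: PV = €218.1818 / (1 + 0.068)^3 = €218.1818 / 1.218186 = €179.10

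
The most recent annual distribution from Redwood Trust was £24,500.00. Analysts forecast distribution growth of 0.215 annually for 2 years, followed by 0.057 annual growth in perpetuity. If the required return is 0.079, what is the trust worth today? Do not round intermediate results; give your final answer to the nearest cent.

£1551200.50

D_1 = 29767.50000
D_2 = 36167.51250
Terminal value at year 2: TV = D_2×(1+g_2)/(r−g_2) = 38229.06071/0.022 = 1737684.57784
P_0 = D_1/(1+r)^1 + D_2/(1+r)^2 + TV/(1+r)^2
    = 27588.04449 + 31065.31423 + 1492547.14259 = 1551200.50131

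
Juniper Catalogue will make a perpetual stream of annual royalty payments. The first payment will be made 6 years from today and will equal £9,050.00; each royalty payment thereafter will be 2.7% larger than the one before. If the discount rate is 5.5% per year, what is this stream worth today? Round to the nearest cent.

£247302.35

Value at end of year 5: C₁ / (r − g) = £9,050.00 / (0.055 − 0.027) = £323,214.2857
Discount to today: PV = £323,214.2857 / (1 + 0.055)^5 = £323,214.2857 / 1.306960 = £247,302.35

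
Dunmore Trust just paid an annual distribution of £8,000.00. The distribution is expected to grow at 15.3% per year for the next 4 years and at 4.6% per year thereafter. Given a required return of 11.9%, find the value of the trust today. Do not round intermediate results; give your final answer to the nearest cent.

£163715.60

D_1 = 9224.00000
D_2 = 10635.27200
D_3 = 12262.46862
D_4 = 14138.62631
Terminal value at year 4: TV = D_4×(1+g_2)/(r−g_2) = 14789.00312/0.073 = 202589.08390
P_0 = D_1/(1+r)^1 + D_2/(1+r)^2 + D_3/(1+r)^3 + D_4/(1+r)^4 + TV/(1+r)^4
    = 8243.07417 + 8493.53398 + 8751.60382 + 9017.51493 + 129209.87147 = 163715.59837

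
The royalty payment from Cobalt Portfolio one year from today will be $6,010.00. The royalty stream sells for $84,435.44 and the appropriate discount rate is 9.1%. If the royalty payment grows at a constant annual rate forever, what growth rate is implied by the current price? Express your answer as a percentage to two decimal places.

P = D₁/(r−g) ⇒ g = r − D₁/P = 0.091 − $6,010.00/$84,435.44 = 0.019821

1.98%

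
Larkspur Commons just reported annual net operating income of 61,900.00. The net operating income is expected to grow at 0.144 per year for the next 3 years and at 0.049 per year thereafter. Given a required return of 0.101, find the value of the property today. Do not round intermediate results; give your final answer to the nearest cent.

1601395.49

D_1 = 70813.60000
D_2 = 81010.75840
D_3 = 92676.30761
Terminal value at year 3: TV = D_3×(1+g_2)/(r−g_2) = 97217.44668/0.052 = 1869566.28236
P_0 = D_1/(1+r)^1 + D_2/(1+r)^2 + D_3/(1+r)^3 + TV/(1+r)^3
    = 64317.52952 + 66829.47663 + 69439.52885 + 1400808.95700 = 1601395.49200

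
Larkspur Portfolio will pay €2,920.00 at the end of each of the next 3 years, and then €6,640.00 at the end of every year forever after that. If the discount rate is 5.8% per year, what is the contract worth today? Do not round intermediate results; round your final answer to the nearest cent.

PV of 3-year annuity: €2,920.00 × [1 − (1+0.058)^−3] / 0.058 = 7834.16689
Perpetuity value at year 3: €6,640.00 / 0.058 = 114482.75862
PV of perpetuity: 114482.75862 / (1+0.058)^3 = 96668.07775
Total PV = 7834.16689 + 96668.07775 = 104502.24464

€104502.24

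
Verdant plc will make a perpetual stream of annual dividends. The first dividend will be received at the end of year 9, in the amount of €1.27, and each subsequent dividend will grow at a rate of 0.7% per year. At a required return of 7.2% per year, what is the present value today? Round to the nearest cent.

Value at end of year 8: C₁ / (r − g) = €1.27 / (0.072 − 0.007) = €19.5385
Discount to today: PV = €19.5385 / (1 + 0.072)^8 = €19.5385 / 1.744047 = €11.20

€11.20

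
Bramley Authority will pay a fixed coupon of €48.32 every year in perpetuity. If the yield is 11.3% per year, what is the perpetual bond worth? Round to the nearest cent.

€427.61

Level perpetuity: PV = C / r = €48.32 / 0.113 = €427.61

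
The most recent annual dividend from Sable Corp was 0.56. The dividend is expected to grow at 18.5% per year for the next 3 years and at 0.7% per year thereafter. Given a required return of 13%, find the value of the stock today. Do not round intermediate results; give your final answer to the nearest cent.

7.14

D_1 = 0.66360
D_2 = 0.78637
D_3 = 0.93184
Terminal value at year 3: TV = D_3×(1+g_2)/(r−g_2) = 0.93837/0.123 = 7.62900
P_0 = D_1/(1+r)^1 + D_2/(1+r)^2 + D_3/(1+r)^3 + TV/(1+r)^3
    = 0.58726 + 0.61584 + 0.64581 + 5.28728 = 7.13619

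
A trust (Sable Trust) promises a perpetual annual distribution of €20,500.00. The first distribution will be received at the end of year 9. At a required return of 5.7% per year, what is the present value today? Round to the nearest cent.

Value at end of year 8: C / r = €20,500.00 / 0.057 = €359,649.1228
Discount to today: PV = €359,649.1228 / (1 + 0.057)^8 = €359,649.1228 / 1.558116 = €230,823.01

€230823.01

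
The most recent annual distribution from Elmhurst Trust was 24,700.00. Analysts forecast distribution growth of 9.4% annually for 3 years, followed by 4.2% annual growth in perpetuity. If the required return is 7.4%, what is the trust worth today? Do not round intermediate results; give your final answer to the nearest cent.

D_1 = 27021.80000
D_2 = 29561.84920
D_3 = 32340.66302
Terminal value at year 3: TV = D_3×(1+g_2)/(r−g_2) = 33698.97087/0.032 = 1053092.83975
P_0 = D_1/(1+r)^1 + D_2/(1+r)^2 + D_3/(1+r)^3 + TV/(1+r)^3
    = 25159.96276 + 25628.49093 + 26105.74402 + 850068.28954 = 926962.48723

926962.49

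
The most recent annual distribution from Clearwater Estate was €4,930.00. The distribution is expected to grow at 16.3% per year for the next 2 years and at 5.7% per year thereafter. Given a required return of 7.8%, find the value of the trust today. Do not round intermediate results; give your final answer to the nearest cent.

€299875.01

D_1 = 5733.59000
D_2 = 6668.16517
Terminal value at year 2: TV = D_2×(1+g_2)/(r−g_2) = 7048.25058/0.021 = 335630.98022
P_0 = D_1/(1+r)^1 + D_2/(1+r)^2 + TV/(1+r)^2
    = 5318.72913 + 5738.10944 + 288818.17513 = 299875.01369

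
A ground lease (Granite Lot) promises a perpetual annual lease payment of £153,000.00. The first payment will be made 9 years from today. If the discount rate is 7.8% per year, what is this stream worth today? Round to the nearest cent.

£1075589.96

Value at end of year 8: C / r = £153,000.00 / 0.078 = £1,961,538.4615
Discount to today: PV = £1,961,538.4615 / (1 + 0.078)^8 = £1,961,538.4615 / 1.823686 = £1,075,589.96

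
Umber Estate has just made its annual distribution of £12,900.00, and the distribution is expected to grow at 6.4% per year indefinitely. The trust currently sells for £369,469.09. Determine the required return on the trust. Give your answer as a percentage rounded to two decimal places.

10.11%

D₁ = £12,900.00 × 1.064 = £13,725.6000
P = D₁/(r − g) ⇒ r = D₁/P + g = £13,725.6000/£369,469.09 + 0.064 = 0.037150 + 0.064 = 0.101150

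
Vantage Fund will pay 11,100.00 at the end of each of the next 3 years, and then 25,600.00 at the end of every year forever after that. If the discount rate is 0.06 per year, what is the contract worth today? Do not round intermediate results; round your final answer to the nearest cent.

PV of 3-year annuity: 11,100.00 × [1 − (1+0.06)^−3] / 0.06 = 29670.43264
Perpetuity value at year 3: 25,600.00 / 0.06 = 426666.66667
PV of perpetuity: 426666.66667 / (1+0.06)^3 = 358237.56076
Total PV = 29670.43264 + 358237.56076 = 387907.99340

387907.99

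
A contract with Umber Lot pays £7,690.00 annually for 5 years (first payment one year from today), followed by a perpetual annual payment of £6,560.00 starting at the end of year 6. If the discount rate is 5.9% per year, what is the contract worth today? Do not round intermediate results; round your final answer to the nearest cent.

PV of 5-year annuity: £7,690.00 × [1 − (1+0.059)^−5] / 0.059 = 32481.39041
Perpetuity value at year 5: £6,560.00 / 0.059 = 111186.44068
PV of perpetuity: 111186.44068 / (1+0.059)^5 = 83477.99840
Total PV = 32481.39041 + 83477.99840 = 115959.38881

£115959.39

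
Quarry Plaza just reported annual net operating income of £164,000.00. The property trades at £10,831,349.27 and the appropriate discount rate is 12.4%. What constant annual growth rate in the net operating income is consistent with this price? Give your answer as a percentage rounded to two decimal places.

P = D₀(1+g)/(r−g) ⇒ P(r−g) = D₀(1+g) ⇒ g(P+D₀) = P·r − D₀
g = (P·r − D₀)/(P + D₀) = (£10,831,349.27×0.124 − £164,000.00) / (£10,831,349.27 + £164,000.00) = 0.107235

10.72%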